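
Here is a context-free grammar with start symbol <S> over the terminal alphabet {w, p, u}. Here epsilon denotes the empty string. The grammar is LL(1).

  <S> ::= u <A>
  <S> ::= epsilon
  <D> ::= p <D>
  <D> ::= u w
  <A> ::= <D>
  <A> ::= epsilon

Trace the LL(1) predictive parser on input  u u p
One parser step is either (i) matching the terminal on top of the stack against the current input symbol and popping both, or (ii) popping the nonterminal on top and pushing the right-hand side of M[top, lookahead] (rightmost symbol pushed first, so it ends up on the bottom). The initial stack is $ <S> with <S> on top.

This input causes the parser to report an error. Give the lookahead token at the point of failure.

     Stack    Input    Action
  1  $ <S>    u u p $  expand <S> ::= u <A>
  2  $ <A> u  u u p $  match u
  3  $ <A>    u p $    expand <A> ::= <D>
  4  $ <D>    u p $    expand <D> ::= u w
  5  $ w u    u p $    match u
  6  $ w      p $      error: top is terminal w but lookahead is p

p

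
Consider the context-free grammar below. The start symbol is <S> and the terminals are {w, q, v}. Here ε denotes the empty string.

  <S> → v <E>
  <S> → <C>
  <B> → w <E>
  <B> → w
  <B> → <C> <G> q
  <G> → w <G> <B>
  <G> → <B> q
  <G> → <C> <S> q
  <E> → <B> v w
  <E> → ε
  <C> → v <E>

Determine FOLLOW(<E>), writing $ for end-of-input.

{$, q, v, w}

FIRST(<C>): from <C>→v <E> we get {v}. So FIRST(<C>) = {v}.
FIRST(<S>): from <S>→v <E> we get {v}; from <S>→<C> we get {v}. So FIRST(<S>) = {v}.
FIRST(<B>): from <B>→w <E> we get {w}; from <B>→w we get {w}; from <B>→<C> <G> q we get {v}. So FIRST(<B>) = {v, w}.
FIRST(<G>): from <G>→w <G> <B> we get {w}; from <G>→<B> q we get {v, w}; from <G>→<C> <S> q we get {v}. So FIRST(<G>) = {v, w}.
FIRST(<E>): from <E>→<B> v w we get {v, w}; from <E>→ε we get {ε}. So FIRST(<E>) = {ε, v, w}.
FOLLOW(<S>) includes $ since <S> is the start symbol.
FOLLOW(<S>): in <G>→<C> <S> q, <S> is followed by q with FIRST {q}. Thus FOLLOW(<S>) = {$, q}.
FOLLOW(<G>): in <B>→<C> <G> q, <G> is followed by q with FIRST {q}; in <G>→w <G> <B>, <G> is followed by <B> with FIRST {v, w}. Thus FOLLOW(<G>) = {q, v, w}.
FOLLOW(<B>): in <G>→w <G> <B>, the suffix after <B> is empty, so FOLLOW(<B>) ⊇ FOLLOW(<G>) = {q, v, w}; in <G>→<B> q, <B> is followed by q with FIRST {q}; in <E>→<B> v w, <B> is followed by v w with FIRST {v}. Thus FOLLOW(<B>) = {q, v, w}.
FOLLOW(<C>): in <S>→<C>, the suffix after <C> is empty, so FOLLOW(<C>) ⊇ FOLLOW(<S>) = {$, q}; in <B>→<C> <G> q, <C> is followed by <G> q with FIRST {v, w}; in <G>→<C> <S> q, <C> is followed by <S> q with FIRST {v}. Thus FOLLOW(<C>) = {$, q, v, w}.
FOLLOW(<E>): in <S>→v <E>, the suffix after <E> is empty, so FOLLOW(<E>) ⊇ FOLLOW(<S>) = {$, q}; in <B>→w <E>, the suffix after <E> is empty, so FOLLOW(<E>) ⊇ FOLLOW(<B>) = {q, v, w}; in <C>→v <E>, the suffix after <E> is empty, so FOLLOW(<E>) ⊇ FOLLOW(<C>) = {$, q, v, w}. Thus FOLLOW(<E>) = {$, q, v, w}.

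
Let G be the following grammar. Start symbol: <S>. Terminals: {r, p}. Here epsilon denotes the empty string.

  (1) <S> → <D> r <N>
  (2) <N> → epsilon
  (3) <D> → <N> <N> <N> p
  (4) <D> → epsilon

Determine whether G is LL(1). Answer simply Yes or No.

FIRST(<S>) = {p, r}
FIRST(<N>) = {epsilon}
FIRST(<D>) = {epsilon, p}
FOLLOW(<S>) = {$}
FOLLOW(<N>) = {$, p}
FOLLOW(<D>) = {r}
Each cell of M receives at most one production.

Yes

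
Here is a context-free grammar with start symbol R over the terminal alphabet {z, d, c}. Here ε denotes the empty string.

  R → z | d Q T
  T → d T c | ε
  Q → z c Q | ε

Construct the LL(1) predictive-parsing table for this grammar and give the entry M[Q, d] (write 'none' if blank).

Q → ε

FIRST(R) = {d, z}
FIRST(T) = {ε, d}
FIRST(Q) = {ε, z}
FOLLOW(R) includes $ since R is the start symbol.
FOLLOW(R): R appears on no right-hand side. Thus FOLLOW(R) = {$}.
FOLLOW(Q): in R→d Q T, Q is followed by T with FIRST {ε, d}; in R→d Q T, the suffix after Q is nullable, so FOLLOW(Q) ⊇ FOLLOW(R) = {$}; in Q→z c Q, the suffix after Q is empty (adds nothing new). Thus FOLLOW(Q) = {$, d}.
For Q → z c Q: FIRST(z c Q) = {z}, so it goes in M[Q, t] for t ∈ {z}.
For Q → ε: FIRST(ε) = {ε}, so it goes in M[Q, t] for t ∈ {}; since ε ∈ FIRST, also for every t ∈ FOLLOW(Q) = {$, d}.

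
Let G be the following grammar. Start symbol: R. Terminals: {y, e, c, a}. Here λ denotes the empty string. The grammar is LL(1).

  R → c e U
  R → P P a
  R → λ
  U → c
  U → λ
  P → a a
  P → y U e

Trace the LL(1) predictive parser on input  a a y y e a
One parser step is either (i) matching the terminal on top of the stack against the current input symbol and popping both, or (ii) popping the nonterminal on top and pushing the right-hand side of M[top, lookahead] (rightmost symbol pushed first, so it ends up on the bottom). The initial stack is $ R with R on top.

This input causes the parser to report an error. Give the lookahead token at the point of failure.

y

step 1: stack=$ R  input=a a y y e a $  — expand R → P P a
step 2: stack=$ a P P  input=a a y y e a $  — expand P → a a
step 3: stack=$ a P a a  input=a a y y e a $  — match a
step 4: stack=$ a P a  input=a y y e a $  — match a
step 5: stack=$ a P  input=y y e a $  — expand P → y U e
step 6: stack=$ a e U y  input=y y e a $  — match y
step 7: stack=$ a e U  input=y e a $  — error: M[U, y] is empty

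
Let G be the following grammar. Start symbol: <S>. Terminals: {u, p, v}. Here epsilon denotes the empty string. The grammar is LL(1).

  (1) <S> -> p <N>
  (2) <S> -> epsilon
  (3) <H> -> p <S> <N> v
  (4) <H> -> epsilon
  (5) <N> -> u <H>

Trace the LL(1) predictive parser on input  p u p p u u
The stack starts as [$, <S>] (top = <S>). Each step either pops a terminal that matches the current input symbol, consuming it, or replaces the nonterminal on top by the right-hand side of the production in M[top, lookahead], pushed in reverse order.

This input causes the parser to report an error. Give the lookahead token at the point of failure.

      Stack          Input          Action
   1  $ <S>          p u p p u u $  expand <S> -> p <N>
   2  $ <N> p        p u p p u u $  match p
   3  $ <N>          u p p u u $    expand <N> -> u <H>
   4  $ <H> u        u p p u u $    match u
   5  $ <H>          p p u u $      expand <H> -> p <S> <N> v
   6  $ v <N> <S> p  p p u u $      match p
   7  $ v <N> <S>    p u u $        expand <S> -> p <N>
   8  $ v <N> <N> p  p u u $        match p
   9  $ v <N> <N>    u u $          expand <N> -> u <H>
  10  $ v <N> <H> u  u u $          match u
  11  $ v <N> <H>    u $            expand <H> -> epsilon
  12  $ v <N>        u $            expand <N> -> u <H>
  13  $ v <H> u      u $            match u
  14  $ v <H>        $              expand <H> -> epsilon
  15  $ v            $              error: top is terminal v but lookahead is $

$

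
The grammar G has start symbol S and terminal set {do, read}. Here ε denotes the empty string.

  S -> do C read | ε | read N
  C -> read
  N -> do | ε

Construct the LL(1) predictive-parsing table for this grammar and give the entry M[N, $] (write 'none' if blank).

N -> ε

FIRST(S) = {ε, do, read}
FIRST(C) = {read}
FIRST(N) = {ε, do}
FOLLOW(S) includes $ since S is the start symbol.
FOLLOW(S): S appears on no right-hand side. Thus FOLLOW(S) = {$}.
FOLLOW(N): in S->read N, the suffix after N is empty, so FOLLOW(N) ⊇ FOLLOW(S) = {$}. Thus FOLLOW(N) = {$}.
For N -> do: FIRST(do) = {do}, so it goes in M[N, t] for t ∈ {do}.
For N -> ε: FIRST(ε) = {ε}, so it goes in M[N, t] for t ∈ {}; since ε ∈ FIRST, also for every t ∈ FOLLOW(N) = {$}.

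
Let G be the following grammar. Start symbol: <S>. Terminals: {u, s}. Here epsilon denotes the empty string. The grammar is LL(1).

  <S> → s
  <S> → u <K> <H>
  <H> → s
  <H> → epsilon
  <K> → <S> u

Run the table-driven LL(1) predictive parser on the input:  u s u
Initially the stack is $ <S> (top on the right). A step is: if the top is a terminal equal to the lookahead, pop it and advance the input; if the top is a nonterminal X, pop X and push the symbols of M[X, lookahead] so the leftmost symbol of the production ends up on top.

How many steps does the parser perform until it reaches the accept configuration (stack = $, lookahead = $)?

     Stack        Input    Action
  1  $ <S>        u s u $  expand <S> → u <K> <H>
  2  $ <H> <K> u  u s u $  match u
  3  $ <H> <K>    s u $    expand <K> → <S> u
  4  $ <H> u <S>  s u $    expand <S> → s
  5  $ <H> u s    s u $    match s
  6  $ <H> u      u $      match u
  7  $ <H>        $        expand <H> → epsilon
Accept reached after 7 steps.

7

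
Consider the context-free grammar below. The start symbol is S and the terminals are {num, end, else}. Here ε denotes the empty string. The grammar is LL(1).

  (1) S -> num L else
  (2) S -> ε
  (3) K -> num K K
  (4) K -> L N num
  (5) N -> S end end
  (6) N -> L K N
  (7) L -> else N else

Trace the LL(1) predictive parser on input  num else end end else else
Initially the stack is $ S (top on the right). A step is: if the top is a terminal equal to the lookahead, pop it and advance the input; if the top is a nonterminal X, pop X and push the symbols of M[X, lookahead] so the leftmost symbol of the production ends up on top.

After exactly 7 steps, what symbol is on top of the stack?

     Stack                  Input                         Action
  1  $ S                    num else end end else else $  expand S -> num L else
  2  $ else L num           num else end end else else $  match num
  3  $ else L               else end end else else $      expand L -> else N else
  4  $ else else N else     else end end else else $      match else
  5  $ else else N          end end else else $           expand N -> S end end
  6  $ else else end end S  end end else else $           expand S -> ε
  7  $ else else end end    end end else else $           match end
Stack after step 7: $ else else end (top = end).

end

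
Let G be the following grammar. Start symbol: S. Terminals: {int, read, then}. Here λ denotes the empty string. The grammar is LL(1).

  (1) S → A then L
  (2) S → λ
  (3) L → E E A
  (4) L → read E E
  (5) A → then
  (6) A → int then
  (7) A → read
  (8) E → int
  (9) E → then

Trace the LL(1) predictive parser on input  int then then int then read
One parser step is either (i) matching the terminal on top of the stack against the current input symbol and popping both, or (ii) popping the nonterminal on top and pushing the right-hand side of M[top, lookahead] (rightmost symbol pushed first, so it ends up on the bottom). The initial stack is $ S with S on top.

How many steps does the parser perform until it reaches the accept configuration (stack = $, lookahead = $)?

      Stack              Input                          Action
   1  $ S                int then then int then read $  expand S → A then L
   2  $ L then A         int then then int then read $  expand A → int then
   3  $ L then then int  int then then int then read $  match int
   4  $ L then then      then then int then read $      match then
   5  $ L then           then int then read $           match then
   6  $ L                int then read $                expand L → E E A
   7  $ A E E            int then read $                expand E → int
   8  $ A E int          int then read $                match int
   9  $ A E              then read $                    expand E → then
  10  $ A then           then read $                    match then
  11  $ A                read $                         expand A → read
  12  $ read             read $                         match read
Accept reached after 12 steps.

12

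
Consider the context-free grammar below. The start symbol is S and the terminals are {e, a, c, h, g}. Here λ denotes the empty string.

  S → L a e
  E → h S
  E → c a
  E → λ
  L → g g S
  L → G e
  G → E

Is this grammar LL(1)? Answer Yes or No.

Yes

FIRST(S) = {c, e, g, h}
FIRST(E) = {λ, c, h}
FIRST(L) = {c, e, g, h}
FIRST(G) = {λ, c, h}
FOLLOW(S) = {$, a, e}
FOLLOW(E) = {e}
FOLLOW(L) = {a}
FOLLOW(G) = {e}
Each cell of M receives at most one production.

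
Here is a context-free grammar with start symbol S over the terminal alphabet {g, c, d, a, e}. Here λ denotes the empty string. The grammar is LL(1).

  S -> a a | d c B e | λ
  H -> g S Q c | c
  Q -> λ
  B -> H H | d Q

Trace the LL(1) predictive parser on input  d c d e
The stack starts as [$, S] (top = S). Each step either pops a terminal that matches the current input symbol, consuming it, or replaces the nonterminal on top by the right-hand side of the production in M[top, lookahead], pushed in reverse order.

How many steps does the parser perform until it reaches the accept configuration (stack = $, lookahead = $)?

7

     Stack      Input      Action
  1  $ S        d c d e $  expand S -> d c B e
  2  $ e B c d  d c d e $  match d
  3  $ e B c    c d e $    match c
  4  $ e B      d e $      expand B -> d Q
  5  $ e Q d    d e $      match d
  6  $ e Q      e $        expand Q -> λ
  7  $ e        e $        match e
Accept reached after 7 steps.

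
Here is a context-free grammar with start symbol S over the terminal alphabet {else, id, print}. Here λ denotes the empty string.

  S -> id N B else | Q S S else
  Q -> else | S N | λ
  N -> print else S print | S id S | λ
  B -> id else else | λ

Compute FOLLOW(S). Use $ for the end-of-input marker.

{$, else, id, print}

FIRST(B) = {λ, id}
FIRST(S) = {else, id}  (via Q S S else)
FIRST(Q) = {λ, else, id}  (via S N)
FIRST(N) = {λ, else, id, print}  (via S id S)
FOLLOW(S) includes $ since S is the start symbol.
FOLLOW(Q): in S->Q S S else, Q is followed by S S else with FIRST {else, id}. Thus FOLLOW(Q) = {else, id}.
FOLLOW(N): in S->id N B else, N is followed by B else with FIRST {else, id}; in Q->S N, the suffix after N is empty, so FOLLOW(N) ⊇ FOLLOW(Q) = {else, id}. Thus FOLLOW(N) = {else, id}.
FOLLOW(S): in S->Q S S else (occurrence 1), S is followed by S else with FIRST {else, id}; in S->Q S S else (occurrence 2), S is followed by else with FIRST {else}; in Q->S N, S is followed by N with FIRST {λ, else, id, print}; in Q->S N, the suffix after S is nullable, so FOLLOW(S) ⊇ FOLLOW(Q) = {else, id}; in N->print else S print, S is followed by print with FIRST {print}; in N->S id S (occurrence 1), S is followed by id S with FIRST {id}; in N->S id S (occurrence 2), the suffix after S is empty, so FOLLOW(S) ⊇ FOLLOW(N) = {else, id}. Thus FOLLOW(S) = {$, else, id, print}.
FOLLOW(B): in S->id N B else, B is followed by else with FIRST {else}. Thus FOLLOW(B) = {else}.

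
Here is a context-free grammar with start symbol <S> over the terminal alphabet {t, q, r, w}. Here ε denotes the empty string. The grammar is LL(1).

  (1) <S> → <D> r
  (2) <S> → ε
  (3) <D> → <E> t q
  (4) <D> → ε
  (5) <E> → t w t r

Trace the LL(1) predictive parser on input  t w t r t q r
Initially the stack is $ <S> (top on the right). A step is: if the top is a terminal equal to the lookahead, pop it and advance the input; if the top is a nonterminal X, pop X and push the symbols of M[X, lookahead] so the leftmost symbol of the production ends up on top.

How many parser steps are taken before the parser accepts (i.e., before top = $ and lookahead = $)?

      Stack            Input            Action
   1  $ <S>            t w t r t q r $  expand <S> → <D> r
   2  $ r <D>          t w t r t q r $  expand <D> → <E> t q
   3  $ r q t <E>      t w t r t q r $  expand <E> → t w t r
   4  $ r q t r t w t  t w t r t q r $  match t
   5  $ r q t r t w    w t r t q r $    match w
   6  $ r q t r t      t r t q r $      match t
   7  $ r q t r        r t q r $        match r
   8  $ r q t          t q r $          match t
   9  $ r q            q r $            match q
  10  $ r              r $              match r
Accept reached after 10 steps.

10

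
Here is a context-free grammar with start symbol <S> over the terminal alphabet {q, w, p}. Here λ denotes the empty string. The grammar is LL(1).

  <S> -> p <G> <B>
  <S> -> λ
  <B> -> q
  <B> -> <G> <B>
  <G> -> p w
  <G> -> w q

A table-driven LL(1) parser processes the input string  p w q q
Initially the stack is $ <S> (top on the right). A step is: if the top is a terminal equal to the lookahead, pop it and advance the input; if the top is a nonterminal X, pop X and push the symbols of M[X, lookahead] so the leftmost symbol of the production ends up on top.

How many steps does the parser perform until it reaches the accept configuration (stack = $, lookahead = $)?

7

step 1: stack=$ <S>  input=p w q q $  — expand <S> -> p <G> <B>
step 2: stack=$ <B> <G> p  input=p w q q $  — match p
step 3: stack=$ <B> <G>  input=w q q $  — expand <G> -> w q
step 4: stack=$ <B> q w  input=w q q $  — match w
step 5: stack=$ <B> q  input=q q $  — match q
step 6: stack=$ <B>  input=q $  — expand <B> -> q
step 7: stack=$ q  input=q $  — match q
Accept reached after 7 steps.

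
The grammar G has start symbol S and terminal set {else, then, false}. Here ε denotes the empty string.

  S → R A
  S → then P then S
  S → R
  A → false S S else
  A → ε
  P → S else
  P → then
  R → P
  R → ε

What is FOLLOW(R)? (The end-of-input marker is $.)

{$, else, false, then}

FIRST(A) = {ε, false}
FIRST(S) = {ε, else, false, then}  (via R A, R)
FIRST(P) = {else, false, then}  (via S else)
FIRST(R) = {ε, else, false, then}  (via P)
FOLLOW(S) includes $ since S is the start symbol.
FOLLOW(S): in S→then P then S, the suffix after S is empty (adds nothing new); in A→false S S else (occurrence 1), S is followed by S else with FIRST {else, false, then}; in A→false S S else (occurrence 2), S is followed by else with FIRST {else}; in P→S else, S is followed by else with FIRST {else}. Thus FOLLOW(S) = {$, else, false, then}.
FOLLOW(A): in S→R A, the suffix after A is empty, so FOLLOW(A) ⊇ FOLLOW(S) = {$, else, false, then}. Thus FOLLOW(A) = {$, else, false, then}.
FOLLOW(R): in S→R A, R is followed by A with FIRST {ε, false}; in S→R A, the suffix after R is nullable, so FOLLOW(R) ⊇ FOLLOW(S) = {$, else, false, then}; in S→R, the suffix after R is empty, so FOLLOW(R) ⊇ FOLLOW(S) = {$, else, false, then}. Thus FOLLOW(R) = {$, else, false, then}.
FOLLOW(P): in S→then P then S, P is followed by then S with FIRST {then}; in R→P, the suffix after P is empty, so FOLLOW(P) ⊇ FOLLOW(R) = {$, else, false, then}. Thus FOLLOW(P) = {$, else, false, then}.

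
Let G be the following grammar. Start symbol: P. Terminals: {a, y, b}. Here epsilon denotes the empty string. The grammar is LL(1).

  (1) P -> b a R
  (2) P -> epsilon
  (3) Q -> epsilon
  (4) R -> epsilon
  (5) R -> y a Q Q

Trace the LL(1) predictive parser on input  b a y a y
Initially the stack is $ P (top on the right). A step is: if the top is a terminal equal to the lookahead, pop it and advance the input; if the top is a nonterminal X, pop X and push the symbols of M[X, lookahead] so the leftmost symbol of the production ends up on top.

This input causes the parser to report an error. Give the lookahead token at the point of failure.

y

     Stack      Input        Action
  1  $ P        b a y a y $  expand P -> b a R
  2  $ R a b    b a y a y $  match b
  3  $ R a      a y a y $    match a
  4  $ R        y a y $      expand R -> y a Q Q
  5  $ Q Q a y  y a y $      match y
  6  $ Q Q a    a y $        match a
  7  $ Q Q      y $          error: M[Q, y] is empty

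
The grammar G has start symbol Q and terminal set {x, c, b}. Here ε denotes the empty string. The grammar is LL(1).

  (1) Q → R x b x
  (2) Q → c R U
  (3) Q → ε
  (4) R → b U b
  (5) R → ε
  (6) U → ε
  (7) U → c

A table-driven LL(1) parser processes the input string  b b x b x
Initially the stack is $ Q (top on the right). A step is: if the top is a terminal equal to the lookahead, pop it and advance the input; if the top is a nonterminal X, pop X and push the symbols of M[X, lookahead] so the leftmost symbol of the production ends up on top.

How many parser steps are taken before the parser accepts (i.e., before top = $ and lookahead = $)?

8

step 1: stack=$ Q  input=b b x b x $  — expand Q → R x b x
step 2: stack=$ x b x R  input=b b x b x $  — expand R → b U b
step 3: stack=$ x b x b U b  input=b b x b x $  — match b
step 4: stack=$ x b x b U  input=b x b x $  — expand U → ε
step 5: stack=$ x b x b  input=b x b x $  — match b
step 6: stack=$ x b x  input=x b x $  — match x
step 7: stack=$ x b  input=b x $  — match b
step 8: stack=$ x  input=x $  — match x
Accept reached after 8 steps.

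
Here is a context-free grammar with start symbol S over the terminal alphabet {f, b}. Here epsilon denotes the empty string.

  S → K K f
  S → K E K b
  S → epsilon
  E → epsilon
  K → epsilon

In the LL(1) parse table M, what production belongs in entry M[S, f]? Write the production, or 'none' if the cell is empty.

S → K K f

FIRST(E) = {epsilon}
FIRST(K) = {epsilon}
FIRST(S) = {epsilon, b, f}  (via K K f, K E K b)
FOLLOW(S) includes $ since S is the start symbol.
FOLLOW(S): S appears on no right-hand side. Thus FOLLOW(S) = {$}.
For S → K K f: FIRST(K K f) = {f}, so it goes in M[S, t] for t ∈ {f}.
For S → K E K b: FIRST(K E K b) = {b}, so it goes in M[S, t] for t ∈ {b}.
For S → epsilon: FIRST(epsilon) = {epsilon}, so it goes in M[S, t] for t ∈ {}; since epsilon ∈ FIRST, also for every t ∈ FOLLOW(S) = {$}.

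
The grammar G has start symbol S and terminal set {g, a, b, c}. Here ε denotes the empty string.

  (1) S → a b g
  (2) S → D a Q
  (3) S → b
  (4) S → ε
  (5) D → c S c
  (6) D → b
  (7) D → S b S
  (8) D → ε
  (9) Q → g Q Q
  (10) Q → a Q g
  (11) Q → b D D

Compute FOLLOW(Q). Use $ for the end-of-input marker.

{$, a, b, c, g}

FIRST(Q) = {a, b, g}
FIRST(S) = {ε, a, b, c}  (via D a Q)
FIRST(D) = {ε, a, b, c}  (via S b S)
FOLLOW(S) includes $ since S is the start symbol.
FOLLOW(S): in D→c S c, S is followed by c with FIRST {c}; in D→S b S (occurrence 1), S is followed by b S with FIRST {b}; in D→S b S (occurrence 2), the suffix after S is empty, so FOLLOW(S) ⊇ FOLLOW(D) = {$, a, b, c, g}. Thus FOLLOW(S) = {$, a, b, c, g}.
FOLLOW(Q): in S→D a Q, the suffix after Q is empty, so FOLLOW(Q) ⊇ FOLLOW(S) = {$, a, b, c, g}; in Q→g Q Q (occurrence 1), Q is followed by Q with FIRST {a, b, g}; in Q→g Q Q (occurrence 2), the suffix after Q is empty (adds nothing new); in Q→a Q g, Q is followed by g with FIRST {g}. Thus FOLLOW(Q) = {$, a, b, c, g}.
FOLLOW(D): in S→D a Q, D is followed by a Q with FIRST {a}; in Q→b D D (occurrence 1), D is followed by D with FIRST {ε, a, b, c}; in Q→b D D (occurrence 1), the suffix after D is nullable, so FOLLOW(D) ⊇ FOLLOW(Q) = {$, a, b, c, g}; in Q→b D D (occurrence 2), the suffix after D is empty, so FOLLOW(D) ⊇ FOLLOW(Q) = {$, a, b, c, g}. Thus FOLLOW(D) = {$, a, b, c, g}.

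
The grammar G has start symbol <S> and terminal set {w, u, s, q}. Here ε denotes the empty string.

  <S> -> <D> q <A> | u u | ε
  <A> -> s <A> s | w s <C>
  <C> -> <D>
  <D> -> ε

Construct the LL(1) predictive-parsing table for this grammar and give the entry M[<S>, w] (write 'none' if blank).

FIRST(<A>) = {s, w}
FIRST(<D>) = {ε}
FIRST(<S>) = {ε, q, u}  (via <D> q <A>)
FIRST(<C>) = {ε}  (via <D>)
FOLLOW(<S>) includes $ since <S> is the start symbol.
FOLLOW(<S>): <S> appears on no right-hand side. Thus FOLLOW(<S>) = {$}.
For <S> -> <D> q <A>: FIRST(<D> q <A>) = {q}, so it goes in M[<S>, t] for t ∈ {q}.
For <S> -> u u: FIRST(u u) = {u}, so it goes in M[<S>, t] for t ∈ {u}.
For <S> -> ε: FIRST(ε) = {ε}, so it goes in M[<S>, t] for t ∈ {}; since ε ∈ FIRST, also for every t ∈ FOLLOW(<S>) = {$}.
None of these place a production in M[<S>, w].

none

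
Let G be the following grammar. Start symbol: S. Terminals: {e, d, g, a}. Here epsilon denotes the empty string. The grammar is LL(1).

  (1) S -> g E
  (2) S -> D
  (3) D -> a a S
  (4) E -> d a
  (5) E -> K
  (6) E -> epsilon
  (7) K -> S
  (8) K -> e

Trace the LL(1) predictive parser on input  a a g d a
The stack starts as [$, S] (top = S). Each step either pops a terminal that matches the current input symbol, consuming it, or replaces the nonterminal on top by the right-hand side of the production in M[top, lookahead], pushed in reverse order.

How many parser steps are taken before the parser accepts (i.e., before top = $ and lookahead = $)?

step 1: stack=$ S  input=a a g d a $  — expand S -> D
step 2: stack=$ D  input=a a g d a $  — expand D -> a a S
step 3: stack=$ S a a  input=a a g d a $  — match a
step 4: stack=$ S a  input=a g d a $  — match a
step 5: stack=$ S  input=g d a $  — expand S -> g E
step 6: stack=$ E g  input=g d a $  — match g
step 7: stack=$ E  input=d a $  — expand E -> d a
step 8: stack=$ a d  input=d a $  — match d
step 9: stack=$ a  input=a $  — match a
Accept reached after 9 steps.

9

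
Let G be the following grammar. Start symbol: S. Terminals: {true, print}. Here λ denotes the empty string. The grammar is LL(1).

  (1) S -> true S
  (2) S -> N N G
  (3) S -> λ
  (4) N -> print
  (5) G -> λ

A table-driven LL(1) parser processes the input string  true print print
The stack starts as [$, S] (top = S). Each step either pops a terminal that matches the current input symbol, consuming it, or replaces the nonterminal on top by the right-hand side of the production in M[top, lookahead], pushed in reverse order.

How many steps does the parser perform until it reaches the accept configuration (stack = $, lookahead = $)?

step 1: stack=$ S  input=true print print $  — expand S -> true S
step 2: stack=$ S true  input=true print print $  — match true
step 3: stack=$ S  input=print print $  — expand S -> N N G
step 4: stack=$ G N N  input=print print $  — expand N -> print
step 5: stack=$ G N print  input=print print $  — match print
step 6: stack=$ G N  input=print $  — expand N -> print
step 7: stack=$ G print  input=print $  — match print
step 8: stack=$ G  input=$  — expand G -> λ
Accept reached after 8 steps.

8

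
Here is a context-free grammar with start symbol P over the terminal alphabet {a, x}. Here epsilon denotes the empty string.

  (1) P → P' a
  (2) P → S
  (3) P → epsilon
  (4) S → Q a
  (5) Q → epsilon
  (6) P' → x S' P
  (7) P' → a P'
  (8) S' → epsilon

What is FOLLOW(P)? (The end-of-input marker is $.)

FIRST(Q) = {epsilon}
FIRST(P') = {a, x}
FIRST(S') = {epsilon}
FIRST(S) = {a}  (via Q a)
FIRST(P) = {epsilon, a, x}  (via P' a, S)
FOLLOW(P) includes $ since P is the start symbol.
FOLLOW(Q): in S→Q a, Q is followed by a with FIRST {a}. Thus FOLLOW(Q) = {a}.
FOLLOW(P'): in P→P' a, P' is followed by a with FIRST {a}; in P'→a P', the suffix after P' is empty (adds nothing new). Thus FOLLOW(P') = {a}.
FOLLOW(P): in P'→x S' P, the suffix after P is empty, so FOLLOW(P) ⊇ FOLLOW(P') = {a}. Thus FOLLOW(P) = {$, a}.
FOLLOW(S): in P→S, the suffix after S is empty, so FOLLOW(S) ⊇ FOLLOW(P) = {$, a}. Thus FOLLOW(S) = {$, a}.
FOLLOW(S'): in P'→x S' P, S' is followed by P with FIRST {epsilon, a, x}; in P'→x S' P, the suffix after S' is nullable, so FOLLOW(S') ⊇ FOLLOW(P') = {a}. Thus FOLLOW(S') = {a, x}.

{$, a}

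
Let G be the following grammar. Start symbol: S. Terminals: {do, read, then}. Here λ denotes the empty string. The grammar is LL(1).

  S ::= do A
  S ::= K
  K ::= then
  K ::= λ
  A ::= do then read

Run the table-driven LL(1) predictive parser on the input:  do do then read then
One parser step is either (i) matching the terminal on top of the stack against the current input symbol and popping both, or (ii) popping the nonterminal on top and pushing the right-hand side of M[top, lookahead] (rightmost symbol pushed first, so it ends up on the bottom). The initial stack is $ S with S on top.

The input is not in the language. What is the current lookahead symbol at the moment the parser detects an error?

     Stack           Input                   Action
  1  $ S             do do then read then $  expand S ::= do A
  2  $ A do          do do then read then $  match do
  3  $ A             do then read then $     expand A ::= do then read
  4  $ read then do  do then read then $     match do
  5  $ read then     then read then $        match then
  6  $ read          read then $             match read
  7  $               then $                  error: stack empty but input remains

then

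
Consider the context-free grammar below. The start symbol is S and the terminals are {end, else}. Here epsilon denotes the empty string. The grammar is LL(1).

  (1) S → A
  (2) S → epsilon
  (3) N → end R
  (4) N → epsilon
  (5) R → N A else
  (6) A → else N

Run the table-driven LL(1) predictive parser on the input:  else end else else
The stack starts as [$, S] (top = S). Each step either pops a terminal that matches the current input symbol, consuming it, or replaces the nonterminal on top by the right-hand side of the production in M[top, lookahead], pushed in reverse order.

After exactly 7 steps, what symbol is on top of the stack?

step 1: stack=$ S  input=else end else else $  — expand S → A
step 2: stack=$ A  input=else end else else $  — expand A → else N
step 3: stack=$ N else  input=else end else else $  — match else
step 4: stack=$ N  input=end else else $  — expand N → end R
step 5: stack=$ R end  input=end else else $  — match end
step 6: stack=$ R  input=else else $  — expand R → N A else
step 7: stack=$ else A N  input=else else $  — expand N → epsilon
Stack after step 7: $ else A (top = A).

A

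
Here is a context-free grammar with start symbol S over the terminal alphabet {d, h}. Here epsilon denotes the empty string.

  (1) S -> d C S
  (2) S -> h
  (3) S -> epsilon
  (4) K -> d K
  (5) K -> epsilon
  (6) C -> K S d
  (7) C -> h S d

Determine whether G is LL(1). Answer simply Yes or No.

No

FIRST(S) = {epsilon, d, h}
FIRST(K) = {epsilon, d}
FIRST(C) = {d, h}
FOLLOW(S) = {$, d}
FOLLOW(K) = {d, h}
FOLLOW(C) = {$, d, h}
Cell M[C, h] receives both C -> K S d and C -> h S d — the grammar is not LL(1).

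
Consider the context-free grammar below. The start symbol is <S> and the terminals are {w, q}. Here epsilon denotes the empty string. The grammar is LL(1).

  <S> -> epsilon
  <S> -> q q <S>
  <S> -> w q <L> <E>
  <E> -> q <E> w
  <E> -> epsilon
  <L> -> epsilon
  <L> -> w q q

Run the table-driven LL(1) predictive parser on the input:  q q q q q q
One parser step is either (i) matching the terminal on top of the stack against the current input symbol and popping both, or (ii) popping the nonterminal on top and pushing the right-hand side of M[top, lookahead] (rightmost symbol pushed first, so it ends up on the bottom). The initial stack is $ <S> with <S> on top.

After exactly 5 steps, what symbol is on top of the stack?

     Stack      Input          Action
  1  $ <S>      q q q q q q $  expand <S> -> q q <S>
  2  $ <S> q q  q q q q q q $  match q
  3  $ <S> q    q q q q q $    match q
  4  $ <S>      q q q q $      expand <S> -> q q <S>
  5  $ <S> q q  q q q q $      match q
Stack after step 5: $ <S> q (top = q).

q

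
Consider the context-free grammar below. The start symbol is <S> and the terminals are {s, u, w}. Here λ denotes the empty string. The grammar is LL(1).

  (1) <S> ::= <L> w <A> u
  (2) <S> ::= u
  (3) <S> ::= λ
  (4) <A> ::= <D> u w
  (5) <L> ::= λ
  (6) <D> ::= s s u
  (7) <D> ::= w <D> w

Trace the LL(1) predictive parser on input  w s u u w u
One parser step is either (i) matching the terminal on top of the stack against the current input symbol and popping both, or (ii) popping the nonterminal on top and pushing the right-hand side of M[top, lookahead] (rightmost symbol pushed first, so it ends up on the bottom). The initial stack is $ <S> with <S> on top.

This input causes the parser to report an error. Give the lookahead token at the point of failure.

u

     Stack          Input          Action
  1  $ <S>          w s u u w u $  expand <S> ::= <L> w <A> u
  2  $ u <A> w <L>  w s u u w u $  expand <L> ::= λ
  3  $ u <A> w      w s u u w u $  match w
  4  $ u <A>        s u u w u $    expand <A> ::= <D> u w
  5  $ u w u <D>    s u u w u $    expand <D> ::= s s u
  6  $ u w u u s s  s u u w u $    match s
  7  $ u w u u s    u u w u $      error: top is terminal s but lookahead is u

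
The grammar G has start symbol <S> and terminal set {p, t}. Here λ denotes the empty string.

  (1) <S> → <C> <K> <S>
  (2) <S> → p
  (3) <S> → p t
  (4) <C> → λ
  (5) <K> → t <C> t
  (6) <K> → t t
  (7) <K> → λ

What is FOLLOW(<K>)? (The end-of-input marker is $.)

{p, t}

FIRST(<C>) = {λ}
FIRST(<K>) = {λ, t}
FIRST(<S>) = {p, t}  (via <C> <K> <S>)
FOLLOW(<S>) includes $ since <S> is the start symbol.
FOLLOW(<S>): in <S>→<C> <K> <S>, the suffix after <S> is empty (adds nothing new). Thus FOLLOW(<S>) = {$}.
FOLLOW(<C>): in <S>→<C> <K> <S>, <C> is followed by <K> <S> with FIRST {p, t}; in <K>→t <C> t, <C> is followed by t with FIRST {t}. Thus FOLLOW(<C>) = {p, t}.
FOLLOW(<K>): in <S>→<C> <K> <S>, <K> is followed by <S> with FIRST {p, t}. Thus FOLLOW(<K>) = {p, t}.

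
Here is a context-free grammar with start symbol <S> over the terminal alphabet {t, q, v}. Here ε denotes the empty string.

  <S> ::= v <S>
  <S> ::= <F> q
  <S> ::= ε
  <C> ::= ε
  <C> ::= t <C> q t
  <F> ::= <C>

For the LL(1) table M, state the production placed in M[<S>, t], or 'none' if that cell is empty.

<S> ::= <F> q

FIRST(<C>): from <C>::=ε we get {ε}; from <C>::=t <C> q t we get {t}. So FIRST(<C>) = {ε, t}.
FIRST(<F>): from <F>::=<C> we get {ε, t}. So FIRST(<F>) = {ε, t}.
FIRST(<S>): from <S>::=v <S> we get {v}; from <S>::=<F> q we get {q, t}; from <S>::=ε we get {ε}. So FIRST(<S>) = {ε, q, t, v}.
FOLLOW(<S>) includes $ since <S> is the start symbol.
FOLLOW(<S>): in <S>::=v <S>, the suffix after <S> is empty (adds nothing new). Thus FOLLOW(<S>) = {$}.
For <S> ::= v <S>: FIRST(v <S>) = {v}, so it goes in M[<S>, t] for t ∈ {v}.
For <S> ::= <F> q: FIRST(<F> q) = {q, t}, so it goes in M[<S>, t] for t ∈ {q, t}.
For <S> ::= ε: FIRST(ε) = {ε}, so it goes in M[<S>, t] for t ∈ {}; since ε ∈ FIRST, also for every t ∈ FOLLOW(<S>) = {$}.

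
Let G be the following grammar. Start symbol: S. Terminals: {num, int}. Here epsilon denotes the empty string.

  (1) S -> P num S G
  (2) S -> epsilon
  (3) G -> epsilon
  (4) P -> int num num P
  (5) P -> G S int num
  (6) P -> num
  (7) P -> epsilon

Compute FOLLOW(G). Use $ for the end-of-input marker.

{$, int, num}

FIRST(G) = {epsilon}
FIRST(S) = {epsilon, int, num}  (via P num S G)
FIRST(P) = {epsilon, int, num}  (via G S int num)
FOLLOW(S) includes $ since S is the start symbol.
FOLLOW(S): in S->P num S G, S is followed by G with FIRST {epsilon}; in S->P num S G, the suffix after S is nullable (adds nothing new); in P->G S int num, S is followed by int num with FIRST {int}. Thus FOLLOW(S) = {$, int}.
FOLLOW(G): in S->P num S G, the suffix after G is empty, so FOLLOW(G) ⊇ FOLLOW(S) = {$, int}; in P->G S int num, G is followed by S int num with FIRST {int, num}. Thus FOLLOW(G) = {$, int, num}.
FOLLOW(P): in S->P num S G, P is followed by num S G with FIRST {num}; in P->int num num P, the suffix after P is empty (adds nothing new). Thus FOLLOW(P) = {num}.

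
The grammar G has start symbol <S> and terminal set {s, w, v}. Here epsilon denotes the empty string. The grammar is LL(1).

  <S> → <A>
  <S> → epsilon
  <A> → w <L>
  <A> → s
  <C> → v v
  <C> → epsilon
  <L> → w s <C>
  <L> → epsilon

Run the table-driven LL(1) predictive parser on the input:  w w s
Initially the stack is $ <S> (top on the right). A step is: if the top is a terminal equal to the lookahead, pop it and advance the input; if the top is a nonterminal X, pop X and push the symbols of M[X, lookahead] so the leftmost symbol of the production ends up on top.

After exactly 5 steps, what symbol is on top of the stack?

     Stack      Input    Action
  1  $ <S>      w w s $  expand <S> → <A>
  2  $ <A>      w w s $  expand <A> → w <L>
  3  $ <L> w    w w s $  match w
  4  $ <L>      w s $    expand <L> → w s <C>
  5  $ <C> s w  w s $    match w
Stack after step 5: $ <C> s (top = s).

s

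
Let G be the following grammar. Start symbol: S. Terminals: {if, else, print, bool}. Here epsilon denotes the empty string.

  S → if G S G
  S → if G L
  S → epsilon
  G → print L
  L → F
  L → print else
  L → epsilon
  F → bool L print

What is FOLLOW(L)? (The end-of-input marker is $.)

FIRST(S): from S→if G S G we get {if}; from S→if G L we get {if}; from S→epsilon we get {epsilon}. So FIRST(S) = {epsilon, if}.
FIRST(G): from G→print L we get {print}. So FIRST(G) = {print}.
FIRST(F): from F→bool L print we get {bool}. So FIRST(F) = {bool}.
FIRST(L): from L→F we get {bool}; from L→print else we get {print}; from L→epsilon we get {epsilon}. So FIRST(L) = {epsilon, bool, print}.
FOLLOW(S) includes $ since S is the start symbol.
FOLLOW(S): in S→if G S G, S is followed by G with FIRST {print}. Thus FOLLOW(S) = {$, print}.
FOLLOW(G): in S→if G S G (occurrence 1), G is followed by S G with FIRST {if, print}; in S→if G S G (occurrence 2), the suffix after G is empty, so FOLLOW(G) ⊇ FOLLOW(S) = {$, print}; in S→if G L, G is followed by L with FIRST {epsilon, bool, print}; in S→if G L, the suffix after G is nullable, so FOLLOW(G) ⊇ FOLLOW(S) = {$, print}. Thus FOLLOW(G) = {$, bool, if, print}.
FOLLOW(L): in S→if G L, the suffix after L is empty, so FOLLOW(L) ⊇ FOLLOW(S) = {$, print}; in G→print L, the suffix after L is empty, so FOLLOW(L) ⊇ FOLLOW(G) = {$, bool, if, print}; in F→bool L print, L is followed by print with FIRST {print}. Thus FOLLOW(L) = {$, bool, if, print}.
FOLLOW(F): in L→F, the suffix after F is empty, so FOLLOW(F) ⊇ FOLLOW(L) = {$, bool, if, print}. Thus FOLLOW(F) = {$, bool, if, print}.

{$, bool, if, print}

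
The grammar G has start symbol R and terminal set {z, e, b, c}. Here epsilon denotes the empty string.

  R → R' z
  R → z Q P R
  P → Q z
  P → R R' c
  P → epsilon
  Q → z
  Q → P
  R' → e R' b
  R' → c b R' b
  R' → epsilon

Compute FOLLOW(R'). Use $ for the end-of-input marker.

{b, c, z}

FIRST(R'): from R'→e R' b we get {e}; from R'→c b R' b we get {c}; from R'→epsilon we get {epsilon}. So FIRST(R') = {epsilon, c, e}.
FIRST(R): from R→R' z we get {c, e, z}; from R→z Q P R we get {z}. So FIRST(R) = {c, e, z}.
FIRST(P): from P→Q z we get {c, e, z}; from P→R R' c we get {c, e, z}; from P→epsilon we get {epsilon}. So FIRST(P) = {epsilon, c, e, z}.
FIRST(Q): from Q→z we get {z}; from Q→P we get {epsilon, c, e, z}. So FIRST(Q) = {epsilon, c, e, z}.
FOLLOW(R) includes $ since R is the start symbol.
FOLLOW(R): in R→z Q P R, the suffix after R is empty (adds nothing new); in P→R R' c, R is followed by R' c with FIRST {c, e}. Thus FOLLOW(R) = {$, c, e}.
FOLLOW(Q): in R→z Q P R, Q is followed by P R with FIRST {c, e, z}; in P→Q z, Q is followed by z with FIRST {z}. Thus FOLLOW(Q) = {c, e, z}.
FOLLOW(P): in R→z Q P R, P is followed by R with FIRST {c, e, z}; in Q→P, the suffix after P is empty, so FOLLOW(P) ⊇ FOLLOW(Q) = {c, e, z}. Thus FOLLOW(P) = {c, e, z}.
FOLLOW(R'): in R→R' z, R' is followed by z with FIRST {z}; in P→R R' c, R' is followed by c with FIRST {c}; in R'→e R' b, R' is followed by b with FIRST {b}; in R'→c b R' b, R' is followed by b with FIRST {b}. Thus FOLLOW(R') = {b, c, z}.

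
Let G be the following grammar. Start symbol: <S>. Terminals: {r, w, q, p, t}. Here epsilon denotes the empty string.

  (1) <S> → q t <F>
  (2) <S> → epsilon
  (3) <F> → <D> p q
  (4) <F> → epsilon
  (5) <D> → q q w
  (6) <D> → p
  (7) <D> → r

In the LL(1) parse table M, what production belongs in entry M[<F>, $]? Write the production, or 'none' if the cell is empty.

<F> → epsilon

FIRST(<S>): from <S>→q t <F> we get {q}; from <S>→epsilon we get {epsilon}. So FIRST(<S>) = {epsilon, q}.
FIRST(<D>): from <D>→q q w we get {q}; from <D>→p we get {p}; from <D>→r we get {r}. So FIRST(<D>) = {p, q, r}.
FIRST(<F>): from <F>→<D> p q we get {p, q, r}; from <F>→epsilon we get {epsilon}. So FIRST(<F>) = {epsilon, p, q, r}.
FOLLOW(<S>) includes $ since <S> is the start symbol.
FOLLOW(<S>): <S> appears on no right-hand side. Thus FOLLOW(<S>) = {$}.
FOLLOW(<F>): in <S>→q t <F>, the suffix after <F> is empty, so FOLLOW(<F>) ⊇ FOLLOW(<S>) = {$}. Thus FOLLOW(<F>) = {$}.
For <F> → <D> p q: FIRST(<D> p q) = {p, q, r}, so it goes in M[<F>, t] for t ∈ {p, q, r}.
For <F> → epsilon: FIRST(epsilon) = {epsilon}, so it goes in M[<F>, t] for t ∈ {}; since epsilon ∈ FIRST, also for every t ∈ FOLLOW(<F>) = {$}.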